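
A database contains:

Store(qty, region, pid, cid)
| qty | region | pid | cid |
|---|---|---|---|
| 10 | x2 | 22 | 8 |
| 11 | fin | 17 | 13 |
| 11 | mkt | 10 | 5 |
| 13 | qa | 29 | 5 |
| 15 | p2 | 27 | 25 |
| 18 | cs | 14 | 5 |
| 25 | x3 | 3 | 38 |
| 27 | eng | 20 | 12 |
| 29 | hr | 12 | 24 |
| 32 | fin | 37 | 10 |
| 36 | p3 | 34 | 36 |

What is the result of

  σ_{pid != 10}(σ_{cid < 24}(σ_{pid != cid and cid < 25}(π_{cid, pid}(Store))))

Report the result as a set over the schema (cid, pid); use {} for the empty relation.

{(10, 37), (12, 20), (13, 17), (5, 14), (5, 29), (8, 22)}

π_{cid, pid} gives {(10, 37), (12, 20), (13, 17), (24, 12), (25, 27), (36, 34), (38, 3), (5, 10), (5, 14), (5, 29), (8, 22)}.
σ[pid != cid and cid < 25]: keep tuples satisfying pid != cid and cid < 25 → {(10, 37), (12, 20), (13, 17), (24, 12), (5, 10), (5, 14), (5, 29), (8, 22)}
σ[cid < 24]: keep tuples satisfying cid < 24 → {(10, 37), (12, 20), (13, 17), (5, 10), (5, 14), (5, 29), (8, 22)}
σ[pid != 10]: keep tuples satisfying pid != 10 → {(10, 37), (12, 20), (13, 17), (5, 14), (5, 29), (8, 22)}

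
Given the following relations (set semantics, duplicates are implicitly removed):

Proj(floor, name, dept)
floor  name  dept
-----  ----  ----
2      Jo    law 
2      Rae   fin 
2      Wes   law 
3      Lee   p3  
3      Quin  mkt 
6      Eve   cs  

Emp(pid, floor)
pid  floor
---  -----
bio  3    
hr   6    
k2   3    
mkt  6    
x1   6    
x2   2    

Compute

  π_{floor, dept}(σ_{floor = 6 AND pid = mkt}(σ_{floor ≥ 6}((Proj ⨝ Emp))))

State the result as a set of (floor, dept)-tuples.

{(6, cs)}

Proj ⋈ Emp (natural join on floor): {(2, Jo, law, x2), (2, Rae, fin, x2), (2, Wes, law, x2), (3, Lee, p3, bio), (3, Lee, p3, k2), (3, Quin, mkt, bio), (3, Quin, mkt, k2), (6, Eve, cs, hr), (6, Eve, cs, mkt), (6, Eve, cs, x1)}
Selection floor ≥ 6: {(6, Eve, cs, hr), (6, Eve, cs, mkt), (6, Eve, cs, x1)}
Selection floor = 6 AND pid = mkt: {(6, Eve, cs, mkt)}
π_{floor, dept} gives {(6, cs)}.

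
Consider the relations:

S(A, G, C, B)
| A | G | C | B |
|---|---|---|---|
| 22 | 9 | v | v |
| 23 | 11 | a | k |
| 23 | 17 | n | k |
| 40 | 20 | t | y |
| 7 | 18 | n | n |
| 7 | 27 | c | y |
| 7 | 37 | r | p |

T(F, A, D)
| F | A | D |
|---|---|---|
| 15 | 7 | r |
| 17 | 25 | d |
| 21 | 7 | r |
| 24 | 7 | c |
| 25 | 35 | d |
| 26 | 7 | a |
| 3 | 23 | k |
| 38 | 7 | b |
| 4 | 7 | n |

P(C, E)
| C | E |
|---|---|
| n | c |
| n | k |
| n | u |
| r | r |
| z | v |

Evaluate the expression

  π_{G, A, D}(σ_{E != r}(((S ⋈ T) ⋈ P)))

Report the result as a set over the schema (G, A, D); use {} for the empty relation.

{(17, 23, k), (18, 7, a), (18, 7, b), (18, 7, c), (18, 7, n), (18, 7, r)}

S ⋈ T (natural join on A): {(23, 11, a, k, 3, k), (23, 17, n, k, 3, k), (7, 18, n, n, 15, r), (7, 18, n, n, 21, r), (7, 18, n, n, 24, c), (7, 18, n, n, 26, a), (7, 18, n, n, 38, b), (7, 18, n, n, 4, n), (7, 27, c, y, 15, r), (7, 27, c, y, 21, r), (7, 27, c, y, 24, c), (7, 27, c, y, 26, a), (7, 27, c, y, 38, b), (7, 27, c, y, 4, n), (7, 37, r, p, 15, r), (7, 37, r, p, 21, r), (7, 37, r, p, 24, c), (7, 37, r, p, 26, a), (7, 37, r, p, 38, b), (7, 37, r, p, 4, n)}
(S ⋈ T) ⋈ P (natural join on C): {(23, 17, n, k, 3, k, c), (23, 17, n, k, 3, k, k), (23, 17, n, k, 3, k, u), (7, 18, n, n, 15, r, c), (7, 18, n, n, 15, r, k), (7, 18, n, n, 15, r, u), (7, 18, n, n, 21, r, c), (7, 18, n, n, 21, r, k), (7, 18, n, n, 21, r, u), (7, 18, n, n, 24, c, c), (7, 18, n, n, 24, c, k), (7, 18, n, n, 24, c, u), (7, 18, n, n, 26, a, c), (7, 18, n, n, 26, a, k), (7, 18, n, n, 26, a, u), (7, 18, n, n, 38, b, c), (7, 18, n, n, 38, b, k), (7, 18, n, n, 38, b, u), (7, 18, n, n, 4, n, c), (7, 18, n, n, 4, n, k), (7, 18, n, n, 4, n, u), (7, 37, r, p, 15, r, r), (7, 37, r, p, 21, r, r), (7, 37, r, p, 24, c, r), (7, 37, r, p, 26, a, r), (7, 37, r, p, 38, b, r), (7, 37, r, p, 4, n, r)}
Selection E != r: {(23, 17, n, k, 3, k, c), (23, 17, n, k, 3, k, k), (23, 17, n, k, 3, k, u), (7, 18, n, n, 15, r, c), (7, 18, n, n, 15, r, k), (7, 18, n, n, 15, r, u), (7, 18, n, n, 21, r, c), (7, 18, n, n, 21, r, k), (7, 18, n, n, 21, r, u), (7, 18, n, n, 24, c, c), (7, 18, n, n, 24, c, k), (7, 18, n, n, 24, c, u), (7, 18, n, n, 26, a, c), (7, 18, n, n, 26, a, k), (7, 18, n, n, 26, a, u), (7, 18, n, n, 38, b, c), (7, 18, n, n, 38, b, k), (7, 18, n, n, 38, b, u), (7, 18, n, n, 4, n, c), (7, 18, n, n, 4, n, k), (7, 18, n, n, 4, n, u)}
Projecting to G, A, D (15 duplicate(s) eliminated): {(17, 23, k), (18, 7, a), (18, 7, b), (18, 7, c), (18, 7, n), (18, 7, r)}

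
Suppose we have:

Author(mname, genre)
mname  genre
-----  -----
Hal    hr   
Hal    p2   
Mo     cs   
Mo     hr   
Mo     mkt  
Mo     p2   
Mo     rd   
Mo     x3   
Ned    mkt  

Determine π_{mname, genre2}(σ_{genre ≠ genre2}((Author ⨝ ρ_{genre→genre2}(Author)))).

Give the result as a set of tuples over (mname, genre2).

ρ[genre→genre2]: schema becomes (mname, genre2); tuples unchanged.
Natural join on mname: {(Hal, hr, hr), (Hal, hr, p2), (Hal, p2, hr), (Hal, p2, p2), (Mo, cs, cs), (Mo, cs, hr), (Mo, cs, mkt), (Mo, cs, p2), (Mo, cs, rd), (Mo, cs, x3), (Mo, hr, cs), (Mo, hr, hr), (Mo, hr, mkt), (Mo, hr, p2), (Mo, hr, rd), (Mo, hr, x3), (Mo, mkt, cs), (Mo, mkt, hr), (Mo, mkt, mkt), (Mo, mkt, p2), (Mo, mkt, rd), (Mo, mkt, x3), (Mo, p2, cs), (Mo, p2, hr), (Mo, p2, mkt), (Mo, p2, p2), (Mo, p2, rd), (Mo, p2, x3), (Mo, rd, cs), (Mo, rd, hr), (Mo, rd, mkt), (Mo, rd, p2), (Mo, rd, rd), (Mo, rd, x3), (Mo, x3, cs), (Mo, x3, hr), (Mo, x3, mkt), (Mo, x3, p2), (Mo, x3, rd), (Mo, x3, x3), (Ned, mkt, mkt)}
Filtering on genre ≠ genre2 leaves {(Hal, hr, p2), (Hal, p2, hr), (Mo, cs, hr), (Mo, cs, mkt), (Mo, cs, p2), (Mo, cs, rd), (Mo, cs, x3), (Mo, hr, cs), (Mo, hr, mkt), (Mo, hr, p2), (Mo, hr, rd), (Mo, hr, x3), (Mo, mkt, cs), (Mo, mkt, hr), (Mo, mkt, p2), (Mo, mkt, rd), (Mo, mkt, x3), (Mo, p2, cs), (Mo, p2, hr), (Mo, p2, mkt), (Mo, p2, rd), (Mo, p2, x3), (Mo, rd, cs), (Mo, rd, hr), (Mo, rd, mkt), (Mo, rd, p2), (Mo, rd, x3), (Mo, x3, cs), (Mo, x3, hr), (Mo, x3, mkt), (Mo, x3, p2), (Mo, x3, rd)}.
Keep only column(s) mname, genre2 (24 duplicate(s) eliminated): {(Hal, hr), (Hal, p2), (Mo, cs), (Mo, hr), (Mo, mkt), (Mo, p2), (Mo, rd), (Mo, x3)}

{(Hal, hr), (Hal, p2), (Mo, cs), (Mo, hr), (Mo, mkt), (Mo, p2), (Mo, rd), (Mo, x3)}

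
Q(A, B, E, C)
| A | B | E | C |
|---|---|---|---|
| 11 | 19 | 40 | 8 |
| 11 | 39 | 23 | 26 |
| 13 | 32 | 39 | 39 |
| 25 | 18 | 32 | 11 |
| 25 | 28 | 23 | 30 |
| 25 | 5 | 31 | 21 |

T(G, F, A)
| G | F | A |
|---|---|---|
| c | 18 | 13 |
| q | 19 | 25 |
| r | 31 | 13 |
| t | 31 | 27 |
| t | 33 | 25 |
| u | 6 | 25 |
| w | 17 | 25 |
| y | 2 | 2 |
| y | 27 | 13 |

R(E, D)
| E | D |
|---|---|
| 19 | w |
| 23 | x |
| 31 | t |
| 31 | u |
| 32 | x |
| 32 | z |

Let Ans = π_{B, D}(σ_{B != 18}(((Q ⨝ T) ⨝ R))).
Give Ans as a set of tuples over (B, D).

Joining Q and T on A yields {(13, 32, 39, 39, c, 18), (13, 32, 39, 39, r, 31), (13, 32, 39, 39, y, 27), (25, 18, 32, 11, q, 19), (25, 18, 32, 11, t, 33), (25, 18, 32, 11, u, 6), (25, 18, 32, 11, w, 17), (25, 28, 23, 30, q, 19), (25, 28, 23, 30, t, 33), (25, 28, 23, 30, u, 6), (25, 28, 23, 30, w, 17), (25, 5, 31, 21, q, 19), (25, 5, 31, 21, t, 33), (25, 5, 31, 21, u, 6), (25, 5, 31, 21, w, 17)}.
Joining (Q ⨝ T) and R on E yields {(25, 18, 32, 11, q, 19, x), (25, 18, 32, 11, q, 19, z), (25, 18, 32, 11, t, 33, x), (25, 18, 32, 11, t, 33, z), (25, 18, 32, 11, u, 6, x), (25, 18, 32, 11, u, 6, z), (25, 18, 32, 11, w, 17, x), (25, 18, 32, 11, w, 17, z), (25, 28, 23, 30, q, 19, x), (25, 28, 23, 30, t, 33, x), (25, 28, 23, 30, u, 6, x), (25, 28, 23, 30, w, 17, x), (25, 5, 31, 21, q, 19, t), (25, 5, 31, 21, q, 19, u), (25, 5, 31, 21, t, 33, t), (25, 5, 31, 21, t, 33, u), (25, 5, 31, 21, u, 6, t), (25, 5, 31, 21, u, 6, u), (25, 5, 31, 21, w, 17, t), (25, 5, 31, 21, w, 17, u)}.
Selection B != 18: {(25, 28, 23, 30, q, 19, x), (25, 28, 23, 30, t, 33, x), (25, 28, 23, 30, u, 6, x), (25, 28, 23, 30, w, 17, x), (25, 5, 31, 21, q, 19, t), (25, 5, 31, 21, q, 19, u), (25, 5, 31, 21, t, 33, t), (25, 5, 31, 21, t, 33, u), (25, 5, 31, 21, u, 6, t), (25, 5, 31, 21, u, 6, u), (25, 5, 31, 21, w, 17, t), (25, 5, 31, 21, w, 17, u)}
π_{B, D} gives {(28, x), (5, t), (5, u)} (9 duplicate(s) eliminated).

{(28, x), (5, t), (5, u)}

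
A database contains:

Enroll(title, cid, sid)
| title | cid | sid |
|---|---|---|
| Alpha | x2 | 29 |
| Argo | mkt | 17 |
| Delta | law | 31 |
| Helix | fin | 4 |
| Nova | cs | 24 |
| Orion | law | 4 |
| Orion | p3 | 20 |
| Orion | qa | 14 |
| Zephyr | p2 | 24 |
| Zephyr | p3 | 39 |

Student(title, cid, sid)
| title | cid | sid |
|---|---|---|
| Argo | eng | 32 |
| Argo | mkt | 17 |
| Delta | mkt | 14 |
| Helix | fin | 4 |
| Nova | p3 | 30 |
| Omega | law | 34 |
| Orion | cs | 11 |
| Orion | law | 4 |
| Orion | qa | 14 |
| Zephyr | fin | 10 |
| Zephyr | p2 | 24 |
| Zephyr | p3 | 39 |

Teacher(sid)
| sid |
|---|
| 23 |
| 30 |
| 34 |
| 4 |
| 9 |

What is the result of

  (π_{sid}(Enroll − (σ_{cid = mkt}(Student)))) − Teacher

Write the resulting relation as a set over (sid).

{14, 20, 24, 29, 31, 39}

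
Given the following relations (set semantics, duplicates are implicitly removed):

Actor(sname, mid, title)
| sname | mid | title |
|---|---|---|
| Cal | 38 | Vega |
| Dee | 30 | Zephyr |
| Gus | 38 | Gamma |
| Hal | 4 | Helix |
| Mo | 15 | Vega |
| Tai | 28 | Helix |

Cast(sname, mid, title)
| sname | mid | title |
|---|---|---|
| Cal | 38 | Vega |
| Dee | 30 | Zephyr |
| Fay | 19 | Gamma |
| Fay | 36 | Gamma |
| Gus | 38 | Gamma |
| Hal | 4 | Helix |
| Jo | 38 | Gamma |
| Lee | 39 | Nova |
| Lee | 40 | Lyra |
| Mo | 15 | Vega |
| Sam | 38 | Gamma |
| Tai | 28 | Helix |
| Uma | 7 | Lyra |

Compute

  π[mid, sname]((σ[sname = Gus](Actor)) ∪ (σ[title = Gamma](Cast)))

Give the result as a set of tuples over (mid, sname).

{(19, Fay), (36, Fay), (38, Gus), (38, Jo), (38, Sam)}

Apply σ_{sname = Gus}; surviving tuples: {(Gus, 38, Gamma)}
Apply σ_{title = Gamma}; surviving tuples: {(Fay, 19, Gamma), (Fay, 36, Gamma), (Gus, 38, Gamma), (Jo, 38, Gamma), (Sam, 38, Gamma)}
Taking the union: {(Fay, 19, Gamma), (Fay, 36, Gamma), (Gus, 38, Gamma), (Jo, 38, Gamma), (Sam, 38, Gamma)}
Keep only column(s) mid, sname: {(19, Fay), (36, Fay), (38, Gus), (38, Jo), (38, Sam)}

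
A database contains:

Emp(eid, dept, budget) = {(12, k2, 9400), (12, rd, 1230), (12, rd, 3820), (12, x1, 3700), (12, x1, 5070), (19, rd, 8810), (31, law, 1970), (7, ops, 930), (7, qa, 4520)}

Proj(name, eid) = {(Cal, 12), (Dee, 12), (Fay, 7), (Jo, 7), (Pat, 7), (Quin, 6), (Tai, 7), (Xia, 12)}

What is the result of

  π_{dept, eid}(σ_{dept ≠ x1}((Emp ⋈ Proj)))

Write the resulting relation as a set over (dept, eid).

{(k2, 12), (ops, 7), (qa, 7), (rd, 12)}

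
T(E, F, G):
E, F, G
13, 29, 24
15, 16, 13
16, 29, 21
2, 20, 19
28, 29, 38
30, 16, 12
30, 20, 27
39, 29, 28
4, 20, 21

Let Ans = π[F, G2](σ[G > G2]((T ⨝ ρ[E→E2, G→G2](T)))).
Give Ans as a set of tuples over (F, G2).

ρ[E→E2, G→G2]: schema becomes (E2, F, G2); tuples unchanged.
T ⋈ ρ[E→E2, G→G2](T) (natural join on F): {(13, 29, 24, 13, 24), (13, 29, 24, 16, 21), (13, 29, 24, 28, 38), (13, 29, 24, 39, 28), (15, 16, 13, 15, 13), (15, 16, 13, 30, 12), (16, 29, 21, 13, 24), (16, 29, 21, 16, 21), (16, 29, 21, 28, 38), (16, 29, 21, 39, 28), (2, 20, 19, 2, 19), (2, 20, 19, 30, 27), (2, 20, 19, 4, 21), (28, 29, 38, 13, 24), (28, 29, 38, 16, 21), (28, 29, 38, 28, 38), (28, 29, 38, 39, 28), (30, 16, 12, 15, 13), (30, 16, 12, 30, 12), (30, 20, 27, 2, 19), (30, 20, 27, 30, 27), (30, 20, 27, 4, 21), (39, 29, 28, 13, 24), (39, 29, 28, 16, 21), (39, 29, 28, 28, 38), (39, 29, 28, 39, 28), (4, 20, 21, 2, 19), (4, 20, 21, 30, 27), (4, 20, 21, 4, 21)}
Filtering on G > G2 leaves {(13, 29, 24, 16, 21), (15, 16, 13, 30, 12), (28, 29, 38, 13, 24), (28, 29, 38, 16, 21), (28, 29, 38, 39, 28), (30, 20, 27, 2, 19), (30, 20, 27, 4, 21), (39, 29, 28, 13, 24), (39, 29, 28, 16, 21), (4, 20, 21, 2, 19)}.
π_{F, G2} gives {(16, 12), (20, 19), (20, 21), (29, 21), (29, 24), (29, 28)} (4 duplicate(s) eliminated).

{(16, 12), (20, 19), (20, 21), (29, 21), (29, 24), (29, 28)}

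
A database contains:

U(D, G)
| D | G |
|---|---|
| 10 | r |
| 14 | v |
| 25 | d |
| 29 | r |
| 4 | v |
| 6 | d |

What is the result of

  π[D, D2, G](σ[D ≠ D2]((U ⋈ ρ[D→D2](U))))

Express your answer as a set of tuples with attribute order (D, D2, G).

{(10, 29, r), (14, 4, v), (25, 6, d), (29, 10, r), (4, 14, v), (6, 25, d)}

ρ[D→D2]: schema becomes (D2, G); tuples unchanged.
Natural join on G: {(10, r, 10), (10, r, 29), (14, v, 14), (14, v, 4), (25, d, 25), (25, d, 6), (29, r, 10), (29, r, 29), (4, v, 14), (4, v, 4), (6, d, 25), (6, d, 6)}
σ[D ≠ D2]: keep tuples satisfying D ≠ D2 → {(10, r, 29), (14, v, 4), (25, d, 6), (29, r, 10), (4, v, 14), (6, d, 25)}
Projecting to D, D2, G: {(10, 29, r), (14, 4, v), (25, 6, d), (29, 10, r), (4, 14, v), (6, 25, d)}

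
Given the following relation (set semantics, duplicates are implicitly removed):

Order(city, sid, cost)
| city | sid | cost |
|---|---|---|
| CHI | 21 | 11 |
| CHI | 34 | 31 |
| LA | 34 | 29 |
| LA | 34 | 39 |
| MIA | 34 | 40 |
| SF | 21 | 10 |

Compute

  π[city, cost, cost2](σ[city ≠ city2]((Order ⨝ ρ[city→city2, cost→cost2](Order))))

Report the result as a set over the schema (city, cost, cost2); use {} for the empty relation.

{(CHI, 11, 10), (CHI, 31, 29), (CHI, 31, 39), (CHI, 31, 40), (LA, 29, 31), (LA, 29, 40), (LA, 39, 31), (LA, 39, 40), (MIA, 40, 29), (MIA, 40, 31), (MIA, 40, 39), (SF, 10, 11)}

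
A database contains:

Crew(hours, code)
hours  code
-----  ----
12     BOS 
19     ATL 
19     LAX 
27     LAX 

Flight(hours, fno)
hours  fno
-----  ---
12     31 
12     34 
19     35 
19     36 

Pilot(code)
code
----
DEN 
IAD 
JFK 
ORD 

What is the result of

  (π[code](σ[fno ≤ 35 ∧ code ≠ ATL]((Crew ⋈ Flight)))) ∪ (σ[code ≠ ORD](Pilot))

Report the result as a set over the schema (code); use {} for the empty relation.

Crew ⋈ Flight (natural join on hours): {(12, BOS, 31), (12, BOS, 34), (19, ATL, 35), (19, ATL, 36), (19, LAX, 35), (19, LAX, 36)}
Selection fno ≤ 35 ∧ code ≠ ATL: {(12, BOS, 31), (12, BOS, 34), (19, LAX, 35)}
Projecting to code (1 duplicate(s) eliminated): {BOS, LAX}
Selection code ≠ ORD: {DEN, IAD, JFK}
Union: {BOS, LAX} with {DEN, IAD, JFK} → {BOS, DEN, IAD, JFK, LAX}

{BOS, DEN, IAD, JFK, LAX}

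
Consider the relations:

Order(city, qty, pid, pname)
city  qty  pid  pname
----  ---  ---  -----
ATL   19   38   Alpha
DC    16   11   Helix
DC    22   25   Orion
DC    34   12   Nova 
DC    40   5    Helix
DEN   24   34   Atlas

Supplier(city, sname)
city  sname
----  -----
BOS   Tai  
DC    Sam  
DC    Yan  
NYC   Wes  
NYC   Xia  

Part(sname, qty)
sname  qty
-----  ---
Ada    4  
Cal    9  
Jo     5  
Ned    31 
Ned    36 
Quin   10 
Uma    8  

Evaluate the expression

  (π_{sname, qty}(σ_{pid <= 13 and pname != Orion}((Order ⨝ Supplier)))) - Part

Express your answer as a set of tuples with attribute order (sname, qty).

{(Sam, 16), (Sam, 34), (Sam, 40), (Yan, 16), (Yan, 34), (Yan, 40)}

Order ⋈ Supplier (natural join on city): {(DC, 16, 11, Helix, Sam), (DC, 16, 11, Helix, Yan), (DC, 22, 25, Orion, Sam), (DC, 22, 25, Orion, Yan), (DC, 34, 12, Nova, Sam), (DC, 34, 12, Nova, Yan), (DC, 40, 5, Helix, Sam), (DC, 40, 5, Helix, Yan)}
σ[pid <= 13 and pname != Orion]: keep tuples satisfying pid <= 13 and pname != Orion → {(DC, 16, 11, Helix, Sam), (DC, 16, 11, Helix, Yan), (DC, 34, 12, Nova, Sam), (DC, 34, 12, Nova, Yan), (DC, 40, 5, Helix, Sam), (DC, 40, 5, Helix, Yan)}
π_{sname, qty} gives {(Sam, 16), (Sam, 34), (Sam, 40), (Yan, 16), (Yan, 34), (Yan, 40)}.
Taking the difference: {(Sam, 16), (Sam, 34), (Sam, 40), (Yan, 16), (Yan, 34), (Yan, 40)}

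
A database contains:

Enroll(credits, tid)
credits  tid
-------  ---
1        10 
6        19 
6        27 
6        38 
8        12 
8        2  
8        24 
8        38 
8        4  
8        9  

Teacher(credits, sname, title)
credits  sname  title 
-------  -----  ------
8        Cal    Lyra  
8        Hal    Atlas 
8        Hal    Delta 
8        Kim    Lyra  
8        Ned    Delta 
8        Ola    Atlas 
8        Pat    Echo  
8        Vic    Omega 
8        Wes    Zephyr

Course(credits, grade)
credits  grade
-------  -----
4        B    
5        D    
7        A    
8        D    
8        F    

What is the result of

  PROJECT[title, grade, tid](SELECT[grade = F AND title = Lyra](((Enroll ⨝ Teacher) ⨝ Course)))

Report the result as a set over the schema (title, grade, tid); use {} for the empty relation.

{(Lyra, F, 12), (Lyra, F, 2), (Lyra, F, 24), (Lyra, F, 38), (Lyra, F, 4), (Lyra, F, 9)}

Joining Enroll and Teacher on credits yields {(8, 12, Cal, Lyra), (8, 12, Hal, Atlas), (8, 12, Hal, Delta), (8, 12, Kim, Lyra), (8, 12, Ned, Delta), (8, 12, Ola, Atlas), (8, 12, Pat, Echo), (8, 12, Vic, Omega), (8, 12, Wes, Zephyr), (8, 2, Cal, Lyra), (8, 2, Hal, Atlas), (8, 2, Hal, Delta), (8, 2, Kim, Lyra), (8, 2, Ned, Delta), (8, 2, Ola, Atlas), (8, 2, Pat, Echo), (8, 2, Vic, Omega), (8, 2, Wes, Zephyr), (8, 24, Cal, Lyra), (8, 24, Hal, Atlas), (8, 24, Hal, Delta), (8, 24, Kim, Lyra), (8, 24, Ned, Delta), (8, 24, Ola, Atlas), (8, 24, Pat, Echo), (8, 24, Vic, Omega), (8, 24, Wes, Zephyr), (8, 38, Cal, Lyra), (8, 38, Hal, Atlas), (8, 38, Hal, Delta), (8, 38, Kim, Lyra), (8, 38, Ned, Delta), (8, 38, Ola, Atlas), (8, 38, Pat, Echo), (8, 38, Vic, Omega), (8, 38, Wes, Zephyr), (8, 4, Cal, Lyra), (8, 4, Hal, Atlas), (8, 4, Hal, Delta), (8, 4, Kim, Lyra), (8, 4, Ned, Delta), (8, 4, Ola, Atlas), (8, 4, Pat, Echo), (8, 4, Vic, Omega), (8, 4, Wes, Zephyr), (8, 9, Cal, Lyra), (8, 9, Hal, Atlas), (8, 9, Hal, Delta), (8, 9, Kim, Lyra), (8, 9, Ned, Delta), (8, 9, Ola, Atlas), (8, 9, Pat, Echo), (8, 9, Vic, Omega), (8, 9, Wes, Zephyr)}.
Joining (Enroll ⨝ Teacher) and Course on credits yields {(8, 12, Cal, Lyra, D), (8, 12, Cal, Lyra, F), (8, 12, Hal, Atlas, D), (8, 12, Hal, Atlas, F), (8, 12, Hal, Delta, D), (8, 12, Hal, Delta, F), (8, 12, Kim, Lyra, D), (8, 12, Kim, Lyra, F), (8, 12, Ned, Delta, D), (8, 12, Ned, Delta, F), (8, 12, Ola, Atlas, D), (8, 12, Ola, Atlas, F), (8, 12, Pat, Echo, D), (8, 12, Pat, Echo, F), (8, 12, Vic, Omega, D), (8, 12, Vic, Omega, F), (8, 12, Wes, Zephyr, D), (8, 12, Wes, Zephyr, F), (8, 2, Cal, Lyra, D), (8, 2, Cal, Lyra, F), (8, 2, Hal, Atlas, D), (8, 2, Hal, Atlas, F), (8, 2, Hal, Delta, D), (8, 2, Hal, Delta, F), (8, 2, Kim, Lyra, D), (8, 2, Kim, Lyra, F), (8, 2, Ned, Delta, D), (8, 2, Ned, Delta, F), (8, 2, Ola, Atlas, D), (8, 2, Ola, Atlas, F), (8, 2, Pat, Echo, D), (8, 2, Pat, Echo, F), (8, 2, Vic, Omega, D), (8, 2, Vic, Omega, F), (8, 2, Wes, Zephyr, D), (8, 2, Wes, Zephyr, F), (8, 24, Cal, Lyra, D), (8, 24, Cal, Lyra, F), (8, 24, Hal, Atlas, D), (8, 24, Hal, Atlas, F), (8, 24, Hal, Delta, D), (8, 24, Hal, Delta, F), (8, 24, Kim, Lyra, D), (8, 24, Kim, Lyra, F), (8, 24, Ned, Delta, D), (8, 24, Ned, Delta, F), (8, 24, Ola, Atlas, D), (8, 24, Ola, Atlas, F), (8, 24, Pat, Echo, D), (8, 24, Pat, Echo, F), (8, 24, Vic, Omega, D), (8, 24, Vic, Omega, F), (8, 24, Wes, Zephyr, D), (8, 24, Wes, Zephyr, F), (8, 38, Cal, Lyra, D), (8, 38, Cal, Lyra, F), (8, 38, Hal, Atlas, D), (8, 38, Hal, Atlas, F), (8, 38, Hal, Delta, D), (8, 38, Hal, Delta, F), (8, 38, Kim, Lyra, D), (8, 38, Kim, Lyra, F), (8, 38, Ned, Delta, D), (8, 38, Ned, Delta, F), (8, 38, Ola, Atlas, D), (8, 38, Ola, Atlas, F), (8, 38, Pat, Echo, D), (8, 38, Pat, Echo, F), (8, 38, Vic, Omega, D), (8, 38, Vic, Omega, F), (8, 38, Wes, Zephyr, D), (8, 38, Wes, Zephyr, F), (8, 4, Cal, Lyra, D), (8, 4, Cal, Lyra, F), (8, 4, Hal, Atlas, D), (8, 4, Hal, Atlas, F), (8, 4, Hal, Delta, D), (8, 4, Hal, Delta, F), (8, 4, Kim, Lyra, D), (8, 4, Kim, Lyra, F), (8, 4, Ned, Delta, D), (8, 4, Ned, Delta, F), (8, 4, Ola, Atlas, D), (8, 4, Ola, Atlas, F), (8, 4, Pat, Echo, D), (8, 4, Pat, Echo, F), (8, 4, Vic, Omega, D), (8, 4, Vic, Omega, F), (8, 4, Wes, Zephyr, D), (8, 4, Wes, Zephyr, F), (8, 9, Cal, Lyra, D), (8, 9, Cal, Lyra, F), (8, 9, Hal, Atlas, D), (8, 9, Hal, Atlas, F), (8, 9, Hal, Delta, D), (8, 9, Hal, Delta, F), (8, 9, Kim, Lyra, D), (8, 9, Kim, Lyra, F), (8, 9, Ned, Delta, D), (8, 9, Ned, Delta, F), (8, 9, Ola, Atlas, D), (8, 9, Ola, Atlas, F), (8, 9, Pat, Echo, D), (8, 9, Pat, Echo, F), (8, 9, Vic, Omega, D), (8, 9, Vic, Omega, F), (8, 9, Wes, Zephyr, D), (8, 9, Wes, Zephyr, F)}.
Filtering on grade = F AND title = Lyra leaves {(8, 12, Cal, Lyra, F), (8, 12, Kim, Lyra, F), (8, 2, Cal, Lyra, F), (8, 2, Kim, Lyra, F), (8, 24, Cal, Lyra, F), (8, 24, Kim, Lyra, F), (8, 38, Cal, Lyra, F), (8, 38, Kim, Lyra, F), (8, 4, Cal, Lyra, F), (8, 4, Kim, Lyra, F), (8, 9, Cal, Lyra, F), (8, 9, Kim, Lyra, F)}.
π[title, grade, tid]: project onto (title, grade, tid) (6 duplicate(s) eliminated) → {(Lyra, F, 12), (Lyra, F, 2), (Lyra, F, 24), (Lyra, F, 38), (Lyra, F, 4), (Lyra, F, 9)}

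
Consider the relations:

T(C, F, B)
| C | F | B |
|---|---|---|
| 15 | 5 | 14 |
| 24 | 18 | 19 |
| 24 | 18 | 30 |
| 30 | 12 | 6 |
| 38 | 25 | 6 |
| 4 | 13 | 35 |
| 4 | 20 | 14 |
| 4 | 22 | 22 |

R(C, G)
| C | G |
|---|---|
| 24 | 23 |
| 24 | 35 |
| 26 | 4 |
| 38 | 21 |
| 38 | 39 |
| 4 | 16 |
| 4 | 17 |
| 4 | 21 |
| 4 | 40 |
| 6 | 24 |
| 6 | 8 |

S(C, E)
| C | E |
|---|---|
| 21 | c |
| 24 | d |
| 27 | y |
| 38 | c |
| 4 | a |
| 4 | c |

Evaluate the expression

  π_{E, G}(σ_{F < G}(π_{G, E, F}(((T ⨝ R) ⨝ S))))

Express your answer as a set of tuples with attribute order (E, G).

Joining T and R on C yields {(24, 18, 19, 23), (24, 18, 19, 35), (24, 18, 30, 23), (24, 18, 30, 35), (38, 25, 6, 21), (38, 25, 6, 39), (4, 13, 35, 16), (4, 13, 35, 17), (4, 13, 35, 21), (4, 13, 35, 40), (4, 20, 14, 16), (4, 20, 14, 17), (4, 20, 14, 21), (4, 20, 14, 40), (4, 22, 22, 16), (4, 22, 22, 17), (4, 22, 22, 21), (4, 22, 22, 40)}.
Joining (T ⨝ R) and S on C yields {(24, 18, 19, 23, d), (24, 18, 19, 35, d), (24, 18, 30, 23, d), (24, 18, 30, 35, d), (38, 25, 6, 21, c), (38, 25, 6, 39, c), (4, 13, 35, 16, a), (4, 13, 35, 16, c), (4, 13, 35, 17, a), (4, 13, 35, 17, c), (4, 13, 35, 21, a), (4, 13, 35, 21, c), (4, 13, 35, 40, a), (4, 13, 35, 40, c), (4, 20, 14, 16, a), (4, 20, 14, 16, c), (4, 20, 14, 17, a), (4, 20, 14, 17, c), (4, 20, 14, 21, a), (4, 20, 14, 21, c), (4, 20, 14, 40, a), (4, 20, 14, 40, c), (4, 22, 22, 16, a), (4, 22, 22, 16, c), (4, 22, 22, 17, a), (4, 22, 22, 17, c), (4, 22, 22, 21, a), (4, 22, 22, 21, c), (4, 22, 22, 40, a), (4, 22, 22, 40, c)}.
Keep only column(s) G, E, F (2 duplicate(s) eliminated): {(16, a, 13), (16, a, 20), (16, a, 22), (16, c, 13), (16, c, 20), (16, c, 22), (17, a, 13), (17, a, 20), (17, a, 22), (17, c, 13), (17, c, 20), (17, c, 22), (21, a, 13), (21, a, 20), (21, a, 22), (21, c, 13), (21, c, 20), (21, c, 22), (21, c, 25), (23, d, 18), (35, d, 18), (39, c, 25), (40, a, 13), (40, a, 20), (40, a, 22), (40, c, 13), (40, c, 20), (40, c, 22)}
σ[F < G]: keep tuples satisfying F < G → {(16, a, 13), (16, c, 13), (17, a, 13), (17, c, 13), (21, a, 13), (21, a, 20), (21, c, 13), (21, c, 20), (23, d, 18), (35, d, 18), (39, c, 25), (40, a, 13), (40, a, 20), (40, a, 22), (40, c, 13), (40, c, 20), (40, c, 22)}
Keep only column(s) E, G (6 duplicate(s) eliminated): {(a, 16), (a, 17), (a, 21), (a, 40), (c, 16), (c, 17), (c, 21), (c, 39), (c, 40), (d, 23), (d, 35)}

{(a, 16), (a, 17), (a, 21), (a, 40), (c, 16), (c, 17), (c, 21), (c, 39), (c, 40), (d, 23), (d, 35)}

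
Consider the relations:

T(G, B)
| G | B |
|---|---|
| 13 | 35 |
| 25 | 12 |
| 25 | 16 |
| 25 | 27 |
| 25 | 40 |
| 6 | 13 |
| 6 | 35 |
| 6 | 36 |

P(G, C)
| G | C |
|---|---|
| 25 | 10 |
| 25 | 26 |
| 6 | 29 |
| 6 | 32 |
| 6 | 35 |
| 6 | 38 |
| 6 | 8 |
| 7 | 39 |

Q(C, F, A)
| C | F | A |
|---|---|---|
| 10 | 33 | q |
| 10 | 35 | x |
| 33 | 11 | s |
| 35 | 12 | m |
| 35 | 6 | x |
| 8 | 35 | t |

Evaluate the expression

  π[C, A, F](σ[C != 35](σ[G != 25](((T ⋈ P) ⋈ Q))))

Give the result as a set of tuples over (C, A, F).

T ⋈ P (natural join on G): {(25, 12, 10), (25, 12, 26), (25, 16, 10), (25, 16, 26), (25, 27, 10), (25, 27, 26), (25, 40, 10), (25, 40, 26), (6, 13, 29), (6, 13, 32), (6, 13, 35), (6, 13, 38), (6, 13, 8), (6, 35, 29), (6, 35, 32), (6, 35, 35), (6, 35, 38), (6, 35, 8), (6, 36, 29), (6, 36, 32), (6, 36, 35), (6, 36, 38), (6, 36, 8)}
(T ⋈ P) ⋈ Q (natural join on C): {(25, 12, 10, 33, q), (25, 12, 10, 35, x), (25, 16, 10, 33, q), (25, 16, 10, 35, x), (25, 27, 10, 33, q), (25, 27, 10, 35, x), (25, 40, 10, 33, q), (25, 40, 10, 35, x), (6, 13, 35, 12, m), (6, 13, 35, 6, x), (6, 13, 8, 35, t), (6, 35, 35, 12, m), (6, 35, 35, 6, x), (6, 35, 8, 35, t), (6, 36, 35, 12, m), (6, 36, 35, 6, x), (6, 36, 8, 35, t)}
Apply σ_{G != 25}; surviving tuples: {(6, 13, 35, 12, m), (6, 13, 35, 6, x), (6, 13, 8, 35, t), (6, 35, 35, 12, m), (6, 35, 35, 6, x), (6, 35, 8, 35, t), (6, 36, 35, 12, m), (6, 36, 35, 6, x), (6, 36, 8, 35, t)}
Apply σ_{C != 35}; surviving tuples: {(6, 13, 8, 35, t), (6, 35, 8, 35, t), (6, 36, 8, 35, t)}
Keep only column(s) C, A, F (2 duplicate(s) eliminated): {(8, t, 35)}

{(8, t, 35)}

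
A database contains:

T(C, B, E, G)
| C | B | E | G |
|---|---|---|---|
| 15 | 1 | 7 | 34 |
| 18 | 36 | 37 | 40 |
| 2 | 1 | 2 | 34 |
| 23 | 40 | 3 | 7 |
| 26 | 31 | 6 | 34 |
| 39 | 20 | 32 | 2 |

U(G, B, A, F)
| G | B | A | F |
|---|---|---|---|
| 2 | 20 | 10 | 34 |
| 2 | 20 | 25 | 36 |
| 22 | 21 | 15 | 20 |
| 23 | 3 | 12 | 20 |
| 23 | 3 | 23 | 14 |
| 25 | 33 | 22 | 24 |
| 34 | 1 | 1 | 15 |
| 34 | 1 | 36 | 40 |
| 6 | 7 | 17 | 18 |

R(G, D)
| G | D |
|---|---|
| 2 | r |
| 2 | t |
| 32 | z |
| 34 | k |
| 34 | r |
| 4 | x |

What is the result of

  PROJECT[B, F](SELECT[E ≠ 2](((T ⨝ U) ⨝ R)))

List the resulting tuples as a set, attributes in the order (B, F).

Natural join on B, G: {(15, 1, 7, 34, 1, 15), (15, 1, 7, 34, 36, 40), (2, 1, 2, 34, 1, 15), (2, 1, 2, 34, 36, 40), (39, 20, 32, 2, 10, 34), (39, 20, 32, 2, 25, 36)}
Natural join on G: {(15, 1, 7, 34, 1, 15, k), (15, 1, 7, 34, 1, 15, r), (15, 1, 7, 34, 36, 40, k), (15, 1, 7, 34, 36, 40, r), (2, 1, 2, 34, 1, 15, k), (2, 1, 2, 34, 1, 15, r), (2, 1, 2, 34, 36, 40, k), (2, 1, 2, 34, 36, 40, r), (39, 20, 32, 2, 10, 34, r), (39, 20, 32, 2, 10, 34, t), (39, 20, 32, 2, 25, 36, r), (39, 20, 32, 2, 25, 36, t)}
Filtering on E ≠ 2 leaves {(15, 1, 7, 34, 1, 15, k), (15, 1, 7, 34, 1, 15, r), (15, 1, 7, 34, 36, 40, k), (15, 1, 7, 34, 36, 40, r), (39, 20, 32, 2, 10, 34, r), (39, 20, 32, 2, 10, 34, t), (39, 20, 32, 2, 25, 36, r), (39, 20, 32, 2, 25, 36, t)}.
Keep only column(s) B, F (4 duplicate(s) eliminated): {(1, 15), (1, 40), (20, 34), (20, 36)}

{(1, 15), (1, 40), (20, 34), (20, 36)}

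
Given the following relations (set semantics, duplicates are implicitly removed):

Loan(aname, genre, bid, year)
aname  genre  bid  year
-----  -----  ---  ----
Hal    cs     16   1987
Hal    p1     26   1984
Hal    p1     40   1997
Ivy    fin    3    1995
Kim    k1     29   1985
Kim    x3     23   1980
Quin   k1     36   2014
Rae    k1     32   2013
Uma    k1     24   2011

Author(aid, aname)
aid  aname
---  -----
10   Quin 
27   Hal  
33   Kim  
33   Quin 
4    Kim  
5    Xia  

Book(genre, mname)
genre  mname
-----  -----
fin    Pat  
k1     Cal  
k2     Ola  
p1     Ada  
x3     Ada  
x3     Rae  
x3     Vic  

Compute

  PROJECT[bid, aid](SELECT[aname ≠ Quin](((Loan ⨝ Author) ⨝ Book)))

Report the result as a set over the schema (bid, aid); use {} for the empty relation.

Loan ⋈ Author (natural join on aname): {(Hal, cs, 16, 1987, 27), (Hal, p1, 26, 1984, 27), (Hal, p1, 40, 1997, 27), (Kim, k1, 29, 1985, 33), (Kim, k1, 29, 1985, 4), (Kim, x3, 23, 1980, 33), (Kim, x3, 23, 1980, 4), (Quin, k1, 36, 2014, 10), (Quin, k1, 36, 2014, 33)}
(Loan ⨝ Author) ⋈ Book (natural join on genre): {(Hal, p1, 26, 1984, 27, Ada), (Hal, p1, 40, 1997, 27, Ada), (Kim, k1, 29, 1985, 33, Cal), (Kim, k1, 29, 1985, 4, Cal), (Kim, x3, 23, 1980, 33, Ada), (Kim, x3, 23, 1980, 33, Rae), (Kim, x3, 23, 1980, 33, Vic), (Kim, x3, 23, 1980, 4, Ada), (Kim, x3, 23, 1980, 4, Rae), (Kim, x3, 23, 1980, 4, Vic), (Quin, k1, 36, 2014, 10, Cal), (Quin, k1, 36, 2014, 33, Cal)}
Selection aname ≠ Quin: {(Hal, p1, 26, 1984, 27, Ada), (Hal, p1, 40, 1997, 27, Ada), (Kim, k1, 29, 1985, 33, Cal), (Kim, k1, 29, 1985, 4, Cal), (Kim, x3, 23, 1980, 33, Ada), (Kim, x3, 23, 1980, 33, Rae), (Kim, x3, 23, 1980, 33, Vic), (Kim, x3, 23, 1980, 4, Ada), (Kim, x3, 23, 1980, 4, Rae), (Kim, x3, 23, 1980, 4, Vic)}
π[bid, aid]: project onto (bid, aid) (4 duplicate(s) eliminated) → {(23, 33), (23, 4), (26, 27), (29, 33), (29, 4), (40, 27)}

{(23, 33), (23, 4), (26, 27), (29, 33), (29, 4), (40, 27)}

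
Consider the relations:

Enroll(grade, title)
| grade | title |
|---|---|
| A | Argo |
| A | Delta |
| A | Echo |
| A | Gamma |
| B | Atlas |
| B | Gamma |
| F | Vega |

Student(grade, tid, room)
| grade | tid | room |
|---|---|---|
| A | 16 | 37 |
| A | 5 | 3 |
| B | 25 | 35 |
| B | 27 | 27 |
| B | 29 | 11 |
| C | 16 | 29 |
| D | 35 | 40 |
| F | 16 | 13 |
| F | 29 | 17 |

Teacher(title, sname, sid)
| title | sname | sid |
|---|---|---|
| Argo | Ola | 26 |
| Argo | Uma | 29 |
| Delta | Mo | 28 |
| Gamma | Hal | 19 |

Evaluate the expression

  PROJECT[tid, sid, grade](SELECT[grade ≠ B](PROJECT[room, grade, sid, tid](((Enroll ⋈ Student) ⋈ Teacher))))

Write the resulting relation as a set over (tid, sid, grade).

{(16, 19, A), (16, 26, A), (16, 28, A), (16, 29, A), (5, 19, A), (5, 26, A), (5, 28, A), (5, 29, A)}

Natural join on grade: {(A, Argo, 16, 37), (A, Argo, 5, 3), (A, Delta, 16, 37), (A, Delta, 5, 3), (A, Echo, 16, 37), (A, Echo, 5, 3), (A, Gamma, 16, 37), (A, Gamma, 5, 3), (B, Atlas, 25, 35), (B, Atlas, 27, 27), (B, Atlas, 29, 11), (B, Gamma, 25, 35), (B, Gamma, 27, 27), (B, Gamma, 29, 11), (F, Vega, 16, 13), (F, Vega, 29, 17)}
Natural join on title: {(A, Argo, 16, 37, Ola, 26), (A, Argo, 16, 37, Uma, 29), (A, Argo, 5, 3, Ola, 26), (A, Argo, 5, 3, Uma, 29), (A, Delta, 16, 37, Mo, 28), (A, Delta, 5, 3, Mo, 28), (A, Gamma, 16, 37, Hal, 19), (A, Gamma, 5, 3, Hal, 19), (B, Gamma, 25, 35, Hal, 19), (B, Gamma, 27, 27, Hal, 19), (B, Gamma, 29, 11, Hal, 19)}
Keep only column(s) room, grade, sid, tid: {(11, B, 19, 29), (27, B, 19, 27), (3, A, 19, 5), (3, A, 26, 5), (3, A, 28, 5), (3, A, 29, 5), (35, B, 19, 25), (37, A, 19, 16), (37, A, 26, 16), (37, A, 28, 16), (37, A, 29, 16)}
Apply σ_{grade ≠ B}; surviving tuples: {(3, A, 19, 5), (3, A, 26, 5), (3, A, 28, 5), (3, A, 29, 5), (37, A, 19, 16), (37, A, 26, 16), (37, A, 28, 16), (37, A, 29, 16)}
Keep only column(s) tid, sid, grade: {(16, 19, A), (16, 26, A), (16, 28, A), (16, 29, A), (5, 19, A), (5, 26, A), (5, 28, A), (5, 29, A)}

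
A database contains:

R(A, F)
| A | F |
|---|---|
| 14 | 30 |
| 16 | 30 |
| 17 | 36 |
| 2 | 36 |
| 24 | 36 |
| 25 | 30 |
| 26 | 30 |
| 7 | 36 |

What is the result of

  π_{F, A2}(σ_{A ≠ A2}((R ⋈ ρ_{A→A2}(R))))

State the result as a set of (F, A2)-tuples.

{(30, 14), (30, 16), (30, 25), (30, 26), (36, 17), (36, 2), (36, 24), (36, 7)}

ρ[A→A2]: schema becomes (A2, F); tuples unchanged.
Natural join on F: {(14, 30, 14), (14, 30, 16), (14, 30, 25), (14, 30, 26), (16, 30, 14), (16, 30, 16), (16, 30, 25), (16, 30, 26), (17, 36, 17), (17, 36, 2), (17, 36, 24), (17, 36, 7), (2, 36, 17), (2, 36, 2), (2, 36, 24), (2, 36, 7), (24, 36, 17), (24, 36, 2), (24, 36, 24), (24, 36, 7), (25, 30, 14), (25, 30, 16), (25, 30, 25), (25, 30, 26), (26, 30, 14), (26, 30, 16), (26, 30, 25), (26, 30, 26), (7, 36, 17), (7, 36, 2), (7, 36, 24), (7, 36, 7)}
σ[A ≠ A2]: keep tuples satisfying A ≠ A2 → {(14, 30, 16), (14, 30, 25), (14, 30, 26), (16, 30, 14), (16, 30, 25), (16, 30, 26), (17, 36, 2), (17, 36, 24), (17, 36, 7), (2, 36, 17), (2, 36, 24), (2, 36, 7), (24, 36, 17), (24, 36, 2), (24, 36, 7), (25, 30, 14), (25, 30, 16), (25, 30, 26), (26, 30, 14), (26, 30, 16), (26, 30, 25), (7, 36, 17), (7, 36, 2), (7, 36, 24)}
π[F, A2]: project onto (F, A2) (16 duplicate(s) eliminated) → {(30, 14), (30, 16), (30, 25), (30, 26), (36, 17), (36, 2), (36, 24), (36, 7)}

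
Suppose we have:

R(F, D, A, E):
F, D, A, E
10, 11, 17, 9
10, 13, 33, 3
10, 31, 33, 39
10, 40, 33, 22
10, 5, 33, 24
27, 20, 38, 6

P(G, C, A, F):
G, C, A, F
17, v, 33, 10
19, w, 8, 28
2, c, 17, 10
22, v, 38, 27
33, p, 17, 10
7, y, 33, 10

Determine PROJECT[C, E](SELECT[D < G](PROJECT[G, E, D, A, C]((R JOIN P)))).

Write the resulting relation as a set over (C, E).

{(p, 9), (v, 24), (v, 3), (v, 6), (y, 24)}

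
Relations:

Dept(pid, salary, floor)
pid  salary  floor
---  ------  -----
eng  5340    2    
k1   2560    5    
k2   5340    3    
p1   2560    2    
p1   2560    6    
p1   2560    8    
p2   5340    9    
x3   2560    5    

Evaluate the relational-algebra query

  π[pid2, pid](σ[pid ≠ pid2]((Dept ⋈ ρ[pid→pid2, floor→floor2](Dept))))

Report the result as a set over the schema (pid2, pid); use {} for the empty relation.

{(eng, k2), (eng, p2), (k1, p1), (k1, x3), (k2, eng), (k2, p2), (p1, k1), (p1, x3), (p2, eng), (p2, k2), (x3, k1), (x3, p1)}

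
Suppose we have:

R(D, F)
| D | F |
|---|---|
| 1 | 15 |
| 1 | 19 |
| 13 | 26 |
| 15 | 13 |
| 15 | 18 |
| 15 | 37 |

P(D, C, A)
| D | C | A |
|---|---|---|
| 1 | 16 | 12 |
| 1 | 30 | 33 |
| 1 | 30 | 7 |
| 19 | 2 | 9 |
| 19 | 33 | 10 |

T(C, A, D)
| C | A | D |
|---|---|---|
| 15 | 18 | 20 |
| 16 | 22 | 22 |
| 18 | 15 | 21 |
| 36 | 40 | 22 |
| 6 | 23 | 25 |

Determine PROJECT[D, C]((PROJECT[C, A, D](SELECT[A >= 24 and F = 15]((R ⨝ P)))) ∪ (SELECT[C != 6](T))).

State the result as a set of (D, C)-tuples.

{(1, 30), (20, 15), (21, 18), (22, 16), (22, 36)}

R ⋈ P (natural join on D): {(1, 15, 16, 12), (1, 15, 30, 33), (1, 15, 30, 7), (1, 19, 16, 12), (1, 19, 30, 33), (1, 19, 30, 7)}
Filtering on A >= 24 and F = 15 leaves {(1, 15, 30, 33)}.
Keep only column(s) C, A, D: {(30, 33, 1)}
Filtering on C != 6 leaves {(15, 18, 20), (16, 22, 22), (18, 15, 21), (36, 40, 22)}.
Union: {(30, 33, 1)} with {(15, 18, 20), (16, 22, 22), (18, 15, 21), (36, 40, 22)} → {(15, 18, 20), (16, 22, 22), (18, 15, 21), (30, 33, 1), (36, 40, 22)}
Keep only column(s) D, C: {(1, 30), (20, 15), (21, 18), (22, 16), (22, 36)}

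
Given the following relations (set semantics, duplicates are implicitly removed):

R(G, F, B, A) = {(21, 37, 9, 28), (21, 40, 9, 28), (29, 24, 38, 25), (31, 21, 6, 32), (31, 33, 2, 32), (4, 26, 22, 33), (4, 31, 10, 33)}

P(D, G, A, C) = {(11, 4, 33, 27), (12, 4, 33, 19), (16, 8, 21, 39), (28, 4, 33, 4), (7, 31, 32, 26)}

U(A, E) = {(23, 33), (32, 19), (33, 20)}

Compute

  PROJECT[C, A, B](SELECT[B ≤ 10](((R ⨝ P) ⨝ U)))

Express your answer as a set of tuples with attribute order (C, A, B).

R ⋈ P (natural join on G, A): {(31, 21, 6, 32, 7, 26), (31, 33, 2, 32, 7, 26), (4, 26, 22, 33, 11, 27), (4, 26, 22, 33, 12, 19), (4, 26, 22, 33, 28, 4), (4, 31, 10, 33, 11, 27), (4, 31, 10, 33, 12, 19), (4, 31, 10, 33, 28, 4)}
(R ⨝ P) ⋈ U (natural join on A): {(31, 21, 6, 32, 7, 26, 19), (31, 33, 2, 32, 7, 26, 19), (4, 26, 22, 33, 11, 27, 20), (4, 26, 22, 33, 12, 19, 20), (4, 26, 22, 33, 28, 4, 20), (4, 31, 10, 33, 11, 27, 20), (4, 31, 10, 33, 12, 19, 20), (4, 31, 10, 33, 28, 4, 20)}
Filtering on B ≤ 10 leaves {(31, 21, 6, 32, 7, 26, 19), (31, 33, 2, 32, 7, 26, 19), (4, 31, 10, 33, 11, 27, 20), (4, 31, 10, 33, 12, 19, 20), (4, 31, 10, 33, 28, 4, 20)}.
π_{C, A, B} gives {(19, 33, 10), (26, 32, 2), (26, 32, 6), (27, 33, 10), (4, 33, 10)}.

{(19, 33, 10), (26, 32, 2), (26, 32, 6), (27, 33, 10), (4, 33, 10)}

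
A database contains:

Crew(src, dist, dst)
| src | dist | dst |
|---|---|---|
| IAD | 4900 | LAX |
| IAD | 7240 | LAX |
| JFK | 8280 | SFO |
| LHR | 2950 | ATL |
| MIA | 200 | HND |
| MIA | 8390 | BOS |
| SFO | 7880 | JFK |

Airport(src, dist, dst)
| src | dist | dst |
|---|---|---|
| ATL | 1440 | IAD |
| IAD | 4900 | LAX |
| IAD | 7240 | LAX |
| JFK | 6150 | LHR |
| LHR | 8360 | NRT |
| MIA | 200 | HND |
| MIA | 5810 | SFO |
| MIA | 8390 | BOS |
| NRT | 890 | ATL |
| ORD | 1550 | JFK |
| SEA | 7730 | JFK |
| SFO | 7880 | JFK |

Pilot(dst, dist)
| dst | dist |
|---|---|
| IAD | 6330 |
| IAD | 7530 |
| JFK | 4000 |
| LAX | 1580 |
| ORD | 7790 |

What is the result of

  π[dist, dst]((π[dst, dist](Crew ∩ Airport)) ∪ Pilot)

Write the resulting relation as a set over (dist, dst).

{(1580, LAX), (200, HND), (4000, JFK), (4900, LAX), (6330, IAD), (7240, LAX), (7530, IAD), (7790, ORD), (7880, JFK), (8390, BOS)}

Taking the intersection: {(IAD, 4900, LAX), (IAD, 7240, LAX), (MIA, 200, HND), (MIA, 8390, BOS), (SFO, 7880, JFK)}
π[dst, dist]: project onto (dst, dist) → {(BOS, 8390), (HND, 200), (JFK, 7880), (LAX, 4900), (LAX, 7240)}
Taking the union: {(BOS, 8390), (HND, 200), (IAD, 6330), (IAD, 7530), (JFK, 4000), (JFK, 7880), (LAX, 1580), (LAX, 4900), (LAX, 7240), (ORD, 7790)}
π[dist, dst]: project onto (dist, dst) → {(1580, LAX), (200, HND), (4000, JFK), (4900, LAX), (6330, IAD), (7240, LAX), (7530, IAD), (7790, ORD), (7880, JFK), (8390, BOS)}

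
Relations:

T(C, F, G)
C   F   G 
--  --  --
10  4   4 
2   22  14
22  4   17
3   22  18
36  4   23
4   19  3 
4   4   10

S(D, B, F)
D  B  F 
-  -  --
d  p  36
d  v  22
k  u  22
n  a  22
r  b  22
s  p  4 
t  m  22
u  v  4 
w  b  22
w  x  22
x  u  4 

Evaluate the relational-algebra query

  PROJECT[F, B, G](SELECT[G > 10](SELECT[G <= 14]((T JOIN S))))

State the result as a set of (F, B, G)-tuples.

Joining T and S on F yields {(10, 4, 4, s, p), (10, 4, 4, u, v), (10, 4, 4, x, u), (2, 22, 14, d, v), (2, 22, 14, k, u), (2, 22, 14, n, a), (2, 22, 14, r, b), (2, 22, 14, t, m), (2, 22, 14, w, b), (2, 22, 14, w, x), (22, 4, 17, s, p), (22, 4, 17, u, v), (22, 4, 17, x, u), (3, 22, 18, d, v), (3, 22, 18, k, u), (3, 22, 18, n, a), (3, 22, 18, r, b), (3, 22, 18, t, m), (3, 22, 18, w, b), (3, 22, 18, w, x), (36, 4, 23, s, p), (36, 4, 23, u, v), (36, 4, 23, x, u), (4, 4, 10, s, p), (4, 4, 10, u, v), (4, 4, 10, x, u)}.
Filtering on G <= 14 leaves {(10, 4, 4, s, p), (10, 4, 4, u, v), (10, 4, 4, x, u), (2, 22, 14, d, v), (2, 22, 14, k, u), (2, 22, 14, n, a), (2, 22, 14, r, b), (2, 22, 14, t, m), (2, 22, 14, w, b), (2, 22, 14, w, x), (4, 4, 10, s, p), (4, 4, 10, u, v), (4, 4, 10, x, u)}.
Filtering on G > 10 leaves {(2, 22, 14, d, v), (2, 22, 14, k, u), (2, 22, 14, n, a), (2, 22, 14, r, b), (2, 22, 14, t, m), (2, 22, 14, w, b), (2, 22, 14, w, x)}.
Projecting to F, B, G (1 duplicate(s) eliminated): {(22, a, 14), (22, b, 14), (22, m, 14), (22, u, 14), (22, v, 14), (22, x, 14)}

{(22, a, 14), (22, b, 14), (22, m, 14), (22, u, 14), (22, v, 14), (22, x, 14)}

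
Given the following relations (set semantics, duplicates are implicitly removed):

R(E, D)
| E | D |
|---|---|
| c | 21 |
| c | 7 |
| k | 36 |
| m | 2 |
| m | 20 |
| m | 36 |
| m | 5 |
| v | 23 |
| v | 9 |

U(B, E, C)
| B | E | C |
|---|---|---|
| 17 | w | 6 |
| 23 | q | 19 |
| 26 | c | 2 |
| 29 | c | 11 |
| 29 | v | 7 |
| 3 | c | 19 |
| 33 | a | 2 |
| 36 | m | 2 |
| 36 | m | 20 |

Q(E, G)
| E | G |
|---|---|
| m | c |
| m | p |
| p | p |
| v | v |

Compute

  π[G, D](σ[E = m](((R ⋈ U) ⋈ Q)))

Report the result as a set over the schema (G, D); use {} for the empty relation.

R ⋈ U (natural join on E): {(c, 21, 26, 2), (c, 21, 29, 11), (c, 21, 3, 19), (c, 7, 26, 2), (c, 7, 29, 11), (c, 7, 3, 19), (m, 2, 36, 2), (m, 2, 36, 20), (m, 20, 36, 2), (m, 20, 36, 20), (m, 36, 36, 2), (m, 36, 36, 20), (m, 5, 36, 2), (m, 5, 36, 20), (v, 23, 29, 7), (v, 9, 29, 7)}
(R ⋈ U) ⋈ Q (natural join on E): {(m, 2, 36, 2, c), (m, 2, 36, 2, p), (m, 2, 36, 20, c), (m, 2, 36, 20, p), (m, 20, 36, 2, c), (m, 20, 36, 2, p), (m, 20, 36, 20, c), (m, 20, 36, 20, p), (m, 36, 36, 2, c), (m, 36, 36, 2, p), (m, 36, 36, 20, c), (m, 36, 36, 20, p), (m, 5, 36, 2, c), (m, 5, 36, 2, p), (m, 5, 36, 20, c), (m, 5, 36, 20, p), (v, 23, 29, 7, v), (v, 9, 29, 7, v)}
σ[E = m]: keep tuples satisfying E = m → {(m, 2, 36, 2, c), (m, 2, 36, 2, p), (m, 2, 36, 20, c), (m, 2, 36, 20, p), (m, 20, 36, 2, c), (m, 20, 36, 2, p), (m, 20, 36, 20, c), (m, 20, 36, 20, p), (m, 36, 36, 2, c), (m, 36, 36, 2, p), (m, 36, 36, 20, c), (m, 36, 36, 20, p), (m, 5, 36, 2, c), (m, 5, 36, 2, p), (m, 5, 36, 20, c), (m, 5, 36, 20, p)}
π_{G, D} gives {(c, 2), (c, 20), (c, 36), (c, 5), (p, 2), (p, 20), (p, 36), (p, 5)} (8 duplicate(s) eliminated).

{(c, 2), (c, 20), (c, 36), (c, 5), (p, 2), (p, 20), (p, 36), (p, 5)}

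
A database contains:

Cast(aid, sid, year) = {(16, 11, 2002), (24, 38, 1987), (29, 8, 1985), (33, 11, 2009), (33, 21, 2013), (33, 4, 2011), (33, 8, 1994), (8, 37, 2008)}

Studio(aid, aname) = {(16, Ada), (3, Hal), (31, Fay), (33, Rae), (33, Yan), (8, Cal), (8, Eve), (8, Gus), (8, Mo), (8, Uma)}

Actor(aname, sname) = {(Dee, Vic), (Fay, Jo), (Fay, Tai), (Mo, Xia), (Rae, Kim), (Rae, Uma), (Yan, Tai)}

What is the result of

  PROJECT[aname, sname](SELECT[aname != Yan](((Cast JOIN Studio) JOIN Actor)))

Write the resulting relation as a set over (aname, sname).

{(Mo, Xia), (Rae, Kim), (Rae, Uma)}

Natural join on aid: {(16, 11, 2002, Ada), (33, 11, 2009, Rae), (33, 11, 2009, Yan), (33, 21, 2013, Rae), (33, 21, 2013, Yan), (33, 4, 2011, Rae), (33, 4, 2011, Yan), (33, 8, 1994, Rae), (33, 8, 1994, Yan), (8, 37, 2008, Cal), (8, 37, 2008, Eve), (8, 37, 2008, Gus), (8, 37, 2008, Mo), (8, 37, 2008, Uma)}
Natural join on aname: {(33, 11, 2009, Rae, Kim), (33, 11, 2009, Rae, Uma), (33, 11, 2009, Yan, Tai), (33, 21, 2013, Rae, Kim), (33, 21, 2013, Rae, Uma), (33, 21, 2013, Yan, Tai), (33, 4, 2011, Rae, Kim), (33, 4, 2011, Rae, Uma), (33, 4, 2011, Yan, Tai), (33, 8, 1994, Rae, Kim), (33, 8, 1994, Rae, Uma), (33, 8, 1994, Yan, Tai), (8, 37, 2008, Mo, Xia)}
σ[aname != Yan]: keep tuples satisfying aname != Yan → {(33, 11, 2009, Rae, Kim), (33, 11, 2009, Rae, Uma), (33, 21, 2013, Rae, Kim), (33, 21, 2013, Rae, Uma), (33, 4, 2011, Rae, Kim), (33, 4, 2011, Rae, Uma), (33, 8, 1994, Rae, Kim), (33, 8, 1994, Rae, Uma), (8, 37, 2008, Mo, Xia)}
Projecting to aname, sname (6 duplicate(s) eliminated): {(Mo, Xia), (Rae, Kim), (Rae, Uma)}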